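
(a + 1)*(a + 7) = a^2 + 8*a + 7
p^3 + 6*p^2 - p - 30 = (p - 2)*(p + 3)*(p + 5)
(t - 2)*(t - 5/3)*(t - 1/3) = t^3 - 4*t^2 + 41*t/9 - 10/9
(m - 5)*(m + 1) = m^2 - 4*m - 5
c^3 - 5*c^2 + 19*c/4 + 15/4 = (c - 3)*(c - 5/2)*(c + 1/2)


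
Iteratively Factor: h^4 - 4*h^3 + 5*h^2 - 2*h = (h - 1)*(h^3 - 3*h^2 + 2*h) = h*(h - 1)*(h^2 - 3*h + 2) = h*(h - 2)*(h - 1)*(h - 1)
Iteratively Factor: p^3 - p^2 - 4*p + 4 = (p - 2)*(p^2 + p - 2) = (p - 2)*(p - 1)*(p + 2)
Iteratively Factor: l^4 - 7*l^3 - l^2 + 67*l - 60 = (l + 3)*(l^3 - 10*l^2 + 29*l - 20) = (l - 5)*(l + 3)*(l^2 - 5*l + 4) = (l - 5)*(l - 4)*(l + 3)*(l - 1)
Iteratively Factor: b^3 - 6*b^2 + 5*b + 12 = (b - 4)*(b^2 - 2*b - 3) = (b - 4)*(b + 1)*(b - 3)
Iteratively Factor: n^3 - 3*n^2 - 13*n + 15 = (n + 3)*(n^2 - 6*n + 5) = (n - 5)*(n + 3)*(n - 1)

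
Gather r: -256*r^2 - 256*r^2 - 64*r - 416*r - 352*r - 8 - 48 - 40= -512*r^2 - 832*r - 96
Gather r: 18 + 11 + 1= 30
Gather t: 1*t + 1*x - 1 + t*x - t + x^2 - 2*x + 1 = t*x + x^2 - x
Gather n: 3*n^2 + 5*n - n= 3*n^2 + 4*n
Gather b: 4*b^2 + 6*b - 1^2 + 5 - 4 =4*b^2 + 6*b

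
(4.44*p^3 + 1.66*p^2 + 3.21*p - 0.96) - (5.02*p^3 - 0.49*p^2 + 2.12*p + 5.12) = -0.579999999999999*p^3 + 2.15*p^2 + 1.09*p - 6.08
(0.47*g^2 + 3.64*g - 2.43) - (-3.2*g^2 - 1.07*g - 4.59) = 3.67*g^2 + 4.71*g + 2.16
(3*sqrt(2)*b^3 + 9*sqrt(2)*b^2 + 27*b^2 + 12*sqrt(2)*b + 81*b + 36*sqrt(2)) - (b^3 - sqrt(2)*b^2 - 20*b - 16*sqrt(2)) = -b^3 + 3*sqrt(2)*b^3 + 10*sqrt(2)*b^2 + 27*b^2 + 12*sqrt(2)*b + 101*b + 52*sqrt(2)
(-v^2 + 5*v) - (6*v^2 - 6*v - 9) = -7*v^2 + 11*v + 9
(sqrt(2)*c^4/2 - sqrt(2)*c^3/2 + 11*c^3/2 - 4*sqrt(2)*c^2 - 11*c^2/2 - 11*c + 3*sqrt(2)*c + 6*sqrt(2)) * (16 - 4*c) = -2*sqrt(2)*c^5 - 22*c^4 + 10*sqrt(2)*c^4 + 8*sqrt(2)*c^3 + 110*c^3 - 76*sqrt(2)*c^2 - 44*c^2 - 176*c + 24*sqrt(2)*c + 96*sqrt(2)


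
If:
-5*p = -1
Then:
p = 1/5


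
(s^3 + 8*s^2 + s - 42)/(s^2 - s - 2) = (s^2 + 10*s + 21)/(s + 1)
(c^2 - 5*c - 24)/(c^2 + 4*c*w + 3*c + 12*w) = (c - 8)/(c + 4*w)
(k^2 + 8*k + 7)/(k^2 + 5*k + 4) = (k + 7)/(k + 4)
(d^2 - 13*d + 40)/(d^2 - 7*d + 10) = (d - 8)/(d - 2)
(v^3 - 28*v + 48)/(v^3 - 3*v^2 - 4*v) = (v^2 + 4*v - 12)/(v*(v + 1))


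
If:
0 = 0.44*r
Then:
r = 0.00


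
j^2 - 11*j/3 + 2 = (j - 3)*(j - 2/3)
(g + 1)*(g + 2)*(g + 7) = g^3 + 10*g^2 + 23*g + 14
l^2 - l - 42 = (l - 7)*(l + 6)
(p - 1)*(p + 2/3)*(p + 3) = p^3 + 8*p^2/3 - 5*p/3 - 2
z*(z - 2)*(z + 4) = z^3 + 2*z^2 - 8*z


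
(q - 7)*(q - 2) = q^2 - 9*q + 14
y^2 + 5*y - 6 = (y - 1)*(y + 6)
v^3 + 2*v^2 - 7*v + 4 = (v - 1)^2*(v + 4)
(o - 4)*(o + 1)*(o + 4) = o^3 + o^2 - 16*o - 16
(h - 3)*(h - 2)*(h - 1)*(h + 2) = h^4 - 4*h^3 - h^2 + 16*h - 12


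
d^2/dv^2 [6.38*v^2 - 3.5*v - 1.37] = 12.7600000000000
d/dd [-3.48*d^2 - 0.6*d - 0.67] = -6.96*d - 0.6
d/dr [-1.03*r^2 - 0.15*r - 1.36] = -2.06*r - 0.15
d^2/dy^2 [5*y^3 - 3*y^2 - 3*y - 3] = 30*y - 6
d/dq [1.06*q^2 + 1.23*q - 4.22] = 2.12*q + 1.23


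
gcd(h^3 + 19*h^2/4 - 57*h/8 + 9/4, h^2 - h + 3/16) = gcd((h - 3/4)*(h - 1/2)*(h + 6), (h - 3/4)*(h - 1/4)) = h - 3/4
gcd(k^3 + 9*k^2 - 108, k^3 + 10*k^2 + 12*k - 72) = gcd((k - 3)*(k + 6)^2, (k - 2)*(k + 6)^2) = k^2 + 12*k + 36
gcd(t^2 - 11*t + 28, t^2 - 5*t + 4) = t - 4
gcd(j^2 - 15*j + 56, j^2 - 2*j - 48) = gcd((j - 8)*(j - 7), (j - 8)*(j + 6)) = j - 8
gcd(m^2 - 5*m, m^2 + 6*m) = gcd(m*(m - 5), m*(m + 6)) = m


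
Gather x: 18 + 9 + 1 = 28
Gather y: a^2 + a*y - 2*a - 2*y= a^2 - 2*a + y*(a - 2)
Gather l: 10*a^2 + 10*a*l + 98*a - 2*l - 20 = 10*a^2 + 98*a + l*(10*a - 2) - 20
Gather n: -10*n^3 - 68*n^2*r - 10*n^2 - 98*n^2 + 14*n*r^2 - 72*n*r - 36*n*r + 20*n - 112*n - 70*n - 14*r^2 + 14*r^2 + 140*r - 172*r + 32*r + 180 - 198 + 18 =-10*n^3 + n^2*(-68*r - 108) + n*(14*r^2 - 108*r - 162)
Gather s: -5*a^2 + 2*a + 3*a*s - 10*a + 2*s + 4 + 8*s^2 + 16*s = -5*a^2 - 8*a + 8*s^2 + s*(3*a + 18) + 4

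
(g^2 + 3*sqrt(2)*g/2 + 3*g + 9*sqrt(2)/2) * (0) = 0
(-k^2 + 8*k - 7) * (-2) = 2*k^2 - 16*k + 14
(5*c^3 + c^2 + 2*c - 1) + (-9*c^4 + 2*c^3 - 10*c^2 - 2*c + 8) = -9*c^4 + 7*c^3 - 9*c^2 + 7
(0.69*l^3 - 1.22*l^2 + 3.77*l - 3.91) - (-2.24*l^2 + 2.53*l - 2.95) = 0.69*l^3 + 1.02*l^2 + 1.24*l - 0.96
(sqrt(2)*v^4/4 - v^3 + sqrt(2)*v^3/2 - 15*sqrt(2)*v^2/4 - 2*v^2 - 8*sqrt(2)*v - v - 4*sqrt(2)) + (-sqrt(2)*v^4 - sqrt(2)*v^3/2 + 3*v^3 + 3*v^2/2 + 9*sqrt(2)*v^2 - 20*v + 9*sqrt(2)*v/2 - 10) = -3*sqrt(2)*v^4/4 + 2*v^3 - v^2/2 + 21*sqrt(2)*v^2/4 - 21*v - 7*sqrt(2)*v/2 - 10 - 4*sqrt(2)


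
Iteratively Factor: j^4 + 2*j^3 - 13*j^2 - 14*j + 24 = (j - 1)*(j^3 + 3*j^2 - 10*j - 24) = (j - 3)*(j - 1)*(j^2 + 6*j + 8) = (j - 3)*(j - 1)*(j + 2)*(j + 4)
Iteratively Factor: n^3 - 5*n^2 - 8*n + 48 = (n + 3)*(n^2 - 8*n + 16) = (n - 4)*(n + 3)*(n - 4)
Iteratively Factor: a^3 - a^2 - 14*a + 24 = (a - 2)*(a^2 + a - 12) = (a - 2)*(a + 4)*(a - 3)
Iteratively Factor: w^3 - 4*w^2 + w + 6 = (w - 2)*(w^2 - 2*w - 3) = (w - 3)*(w - 2)*(w + 1)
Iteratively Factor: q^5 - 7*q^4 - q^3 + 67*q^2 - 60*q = (q)*(q^4 - 7*q^3 - q^2 + 67*q - 60) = q*(q - 5)*(q^3 - 2*q^2 - 11*q + 12) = q*(q - 5)*(q - 4)*(q^2 + 2*q - 3) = q*(q - 5)*(q - 4)*(q + 3)*(q - 1)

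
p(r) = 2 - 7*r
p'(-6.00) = -7.00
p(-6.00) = 44.00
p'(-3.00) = -7.00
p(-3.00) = 23.00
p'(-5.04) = -7.00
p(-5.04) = 37.28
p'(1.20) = -7.00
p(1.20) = -6.40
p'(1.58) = -7.00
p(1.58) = -9.06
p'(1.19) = -7.00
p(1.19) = -6.33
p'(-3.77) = -7.00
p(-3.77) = 28.39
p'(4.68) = -7.00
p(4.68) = -30.76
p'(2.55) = -7.00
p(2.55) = -15.85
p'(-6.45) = -7.00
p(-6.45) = 47.15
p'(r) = -7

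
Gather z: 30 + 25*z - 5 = 25*z + 25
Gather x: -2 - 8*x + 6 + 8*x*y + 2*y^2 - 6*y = x*(8*y - 8) + 2*y^2 - 6*y + 4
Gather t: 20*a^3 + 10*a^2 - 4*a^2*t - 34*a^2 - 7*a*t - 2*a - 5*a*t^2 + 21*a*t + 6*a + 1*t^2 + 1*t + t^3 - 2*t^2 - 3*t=20*a^3 - 24*a^2 + 4*a + t^3 + t^2*(-5*a - 1) + t*(-4*a^2 + 14*a - 2)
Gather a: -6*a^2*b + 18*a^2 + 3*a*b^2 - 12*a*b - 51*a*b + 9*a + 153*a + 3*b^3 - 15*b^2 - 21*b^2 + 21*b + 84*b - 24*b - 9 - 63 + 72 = a^2*(18 - 6*b) + a*(3*b^2 - 63*b + 162) + 3*b^3 - 36*b^2 + 81*b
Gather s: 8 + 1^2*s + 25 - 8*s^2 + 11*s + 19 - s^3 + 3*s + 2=-s^3 - 8*s^2 + 15*s + 54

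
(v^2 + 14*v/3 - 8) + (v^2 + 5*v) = 2*v^2 + 29*v/3 - 8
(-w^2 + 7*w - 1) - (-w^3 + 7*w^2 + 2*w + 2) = w^3 - 8*w^2 + 5*w - 3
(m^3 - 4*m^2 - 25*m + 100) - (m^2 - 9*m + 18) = m^3 - 5*m^2 - 16*m + 82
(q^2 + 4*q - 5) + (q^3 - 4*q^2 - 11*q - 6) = q^3 - 3*q^2 - 7*q - 11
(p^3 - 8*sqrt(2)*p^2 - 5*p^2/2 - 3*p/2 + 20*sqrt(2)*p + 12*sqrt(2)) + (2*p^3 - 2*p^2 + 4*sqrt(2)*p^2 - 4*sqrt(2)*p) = 3*p^3 - 4*sqrt(2)*p^2 - 9*p^2/2 - 3*p/2 + 16*sqrt(2)*p + 12*sqrt(2)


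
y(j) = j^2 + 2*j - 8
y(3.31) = 9.58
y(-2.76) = -5.90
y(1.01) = -4.96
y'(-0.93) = 0.14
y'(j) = 2*j + 2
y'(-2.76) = -3.52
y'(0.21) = 2.42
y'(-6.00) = -10.00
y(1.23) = -4.03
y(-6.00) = 16.00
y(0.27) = -7.39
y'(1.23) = 4.46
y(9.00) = 91.00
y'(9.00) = 20.00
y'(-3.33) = -4.66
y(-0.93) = -9.00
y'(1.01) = 4.02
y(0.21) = -7.54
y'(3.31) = 8.62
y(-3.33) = -3.57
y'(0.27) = 2.54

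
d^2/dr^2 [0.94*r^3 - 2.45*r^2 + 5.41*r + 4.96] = 5.64*r - 4.9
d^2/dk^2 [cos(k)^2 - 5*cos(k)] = 5*cos(k) - 2*cos(2*k)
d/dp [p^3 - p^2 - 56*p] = 3*p^2 - 2*p - 56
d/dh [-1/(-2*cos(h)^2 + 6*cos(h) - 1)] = 2*(2*cos(h) - 3)*sin(h)/(-6*cos(h) + cos(2*h) + 2)^2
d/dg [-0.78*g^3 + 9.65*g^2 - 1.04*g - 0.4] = -2.34*g^2 + 19.3*g - 1.04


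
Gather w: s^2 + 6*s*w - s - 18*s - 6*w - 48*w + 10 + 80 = s^2 - 19*s + w*(6*s - 54) + 90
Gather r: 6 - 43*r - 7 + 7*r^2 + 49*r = 7*r^2 + 6*r - 1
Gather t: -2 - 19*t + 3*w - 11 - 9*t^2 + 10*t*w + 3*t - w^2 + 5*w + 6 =-9*t^2 + t*(10*w - 16) - w^2 + 8*w - 7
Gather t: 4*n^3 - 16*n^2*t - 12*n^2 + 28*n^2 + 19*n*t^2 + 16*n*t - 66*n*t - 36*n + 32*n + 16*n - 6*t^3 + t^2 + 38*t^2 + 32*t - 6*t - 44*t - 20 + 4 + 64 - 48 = 4*n^3 + 16*n^2 + 12*n - 6*t^3 + t^2*(19*n + 39) + t*(-16*n^2 - 50*n - 18)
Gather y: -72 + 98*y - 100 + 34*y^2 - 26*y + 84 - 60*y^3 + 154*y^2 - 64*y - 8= -60*y^3 + 188*y^2 + 8*y - 96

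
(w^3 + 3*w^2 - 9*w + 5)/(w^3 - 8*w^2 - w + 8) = (w^2 + 4*w - 5)/(w^2 - 7*w - 8)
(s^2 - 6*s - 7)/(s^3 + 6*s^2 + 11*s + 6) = (s - 7)/(s^2 + 5*s + 6)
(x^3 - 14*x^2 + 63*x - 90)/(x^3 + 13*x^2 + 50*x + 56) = (x^3 - 14*x^2 + 63*x - 90)/(x^3 + 13*x^2 + 50*x + 56)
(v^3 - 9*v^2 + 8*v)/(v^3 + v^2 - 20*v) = (v^2 - 9*v + 8)/(v^2 + v - 20)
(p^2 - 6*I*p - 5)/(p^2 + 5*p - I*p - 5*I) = (p - 5*I)/(p + 5)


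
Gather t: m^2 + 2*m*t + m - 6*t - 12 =m^2 + m + t*(2*m - 6) - 12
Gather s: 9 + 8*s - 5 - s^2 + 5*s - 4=-s^2 + 13*s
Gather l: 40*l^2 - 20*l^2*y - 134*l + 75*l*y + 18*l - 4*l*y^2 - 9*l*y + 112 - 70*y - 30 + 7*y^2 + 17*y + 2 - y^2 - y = l^2*(40 - 20*y) + l*(-4*y^2 + 66*y - 116) + 6*y^2 - 54*y + 84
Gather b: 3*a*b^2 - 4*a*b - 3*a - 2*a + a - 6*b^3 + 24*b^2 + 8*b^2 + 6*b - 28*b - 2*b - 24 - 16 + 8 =-4*a - 6*b^3 + b^2*(3*a + 32) + b*(-4*a - 24) - 32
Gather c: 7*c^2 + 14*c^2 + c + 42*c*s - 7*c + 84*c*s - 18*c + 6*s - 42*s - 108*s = 21*c^2 + c*(126*s - 24) - 144*s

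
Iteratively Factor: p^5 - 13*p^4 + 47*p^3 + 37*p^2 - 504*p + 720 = (p - 5)*(p^4 - 8*p^3 + 7*p^2 + 72*p - 144) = (p - 5)*(p - 4)*(p^3 - 4*p^2 - 9*p + 36) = (p - 5)*(p - 4)*(p - 3)*(p^2 - p - 12) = (p - 5)*(p - 4)*(p - 3)*(p + 3)*(p - 4)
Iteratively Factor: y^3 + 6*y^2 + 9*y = (y)*(y^2 + 6*y + 9) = y*(y + 3)*(y + 3)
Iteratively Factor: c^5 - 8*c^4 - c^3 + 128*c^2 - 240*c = (c - 4)*(c^4 - 4*c^3 - 17*c^2 + 60*c) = (c - 4)*(c + 4)*(c^3 - 8*c^2 + 15*c) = (c - 5)*(c - 4)*(c + 4)*(c^2 - 3*c) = c*(c - 5)*(c - 4)*(c + 4)*(c - 3)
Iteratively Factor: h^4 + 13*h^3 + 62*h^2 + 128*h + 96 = (h + 3)*(h^3 + 10*h^2 + 32*h + 32) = (h + 3)*(h + 4)*(h^2 + 6*h + 8) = (h + 3)*(h + 4)^2*(h + 2)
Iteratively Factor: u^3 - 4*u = (u)*(u^2 - 4) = u*(u + 2)*(u - 2)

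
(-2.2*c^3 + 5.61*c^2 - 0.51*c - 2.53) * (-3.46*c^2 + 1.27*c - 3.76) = 7.612*c^5 - 22.2046*c^4 + 17.1613*c^3 - 12.9875*c^2 - 1.2955*c + 9.5128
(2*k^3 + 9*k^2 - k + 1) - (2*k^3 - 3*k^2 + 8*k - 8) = 12*k^2 - 9*k + 9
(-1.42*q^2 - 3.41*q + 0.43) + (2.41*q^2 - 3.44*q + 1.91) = 0.99*q^2 - 6.85*q + 2.34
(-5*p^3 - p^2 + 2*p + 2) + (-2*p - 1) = -5*p^3 - p^2 + 1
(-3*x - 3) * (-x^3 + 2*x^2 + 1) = 3*x^4 - 3*x^3 - 6*x^2 - 3*x - 3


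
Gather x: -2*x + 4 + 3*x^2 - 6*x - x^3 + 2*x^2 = -x^3 + 5*x^2 - 8*x + 4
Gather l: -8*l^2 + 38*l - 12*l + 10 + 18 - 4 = -8*l^2 + 26*l + 24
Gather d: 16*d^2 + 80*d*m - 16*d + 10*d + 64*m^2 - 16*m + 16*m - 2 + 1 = 16*d^2 + d*(80*m - 6) + 64*m^2 - 1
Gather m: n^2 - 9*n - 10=n^2 - 9*n - 10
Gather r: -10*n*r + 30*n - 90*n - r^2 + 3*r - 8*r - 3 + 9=-60*n - r^2 + r*(-10*n - 5) + 6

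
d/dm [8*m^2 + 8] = 16*m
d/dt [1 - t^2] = -2*t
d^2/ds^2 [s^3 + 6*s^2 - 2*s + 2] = 6*s + 12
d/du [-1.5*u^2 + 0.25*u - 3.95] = 0.25 - 3.0*u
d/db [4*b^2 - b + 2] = 8*b - 1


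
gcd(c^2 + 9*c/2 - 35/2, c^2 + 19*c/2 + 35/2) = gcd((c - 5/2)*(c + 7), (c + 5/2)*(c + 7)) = c + 7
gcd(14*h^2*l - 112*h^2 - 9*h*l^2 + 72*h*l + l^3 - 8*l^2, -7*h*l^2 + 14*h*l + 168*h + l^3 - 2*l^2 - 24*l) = 7*h - l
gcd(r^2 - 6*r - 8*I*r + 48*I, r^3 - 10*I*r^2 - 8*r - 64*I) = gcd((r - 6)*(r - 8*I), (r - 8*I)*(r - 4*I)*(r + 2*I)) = r - 8*I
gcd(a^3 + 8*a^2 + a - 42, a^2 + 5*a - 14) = a^2 + 5*a - 14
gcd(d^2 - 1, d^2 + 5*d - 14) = 1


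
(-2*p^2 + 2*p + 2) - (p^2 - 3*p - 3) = -3*p^2 + 5*p + 5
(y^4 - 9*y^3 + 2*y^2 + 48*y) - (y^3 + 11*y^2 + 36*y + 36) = y^4 - 10*y^3 - 9*y^2 + 12*y - 36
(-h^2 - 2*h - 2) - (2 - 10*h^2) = 9*h^2 - 2*h - 4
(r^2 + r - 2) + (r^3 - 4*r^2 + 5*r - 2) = r^3 - 3*r^2 + 6*r - 4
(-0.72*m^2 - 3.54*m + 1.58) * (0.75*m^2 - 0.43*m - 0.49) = -0.54*m^4 - 2.3454*m^3 + 3.06*m^2 + 1.0552*m - 0.7742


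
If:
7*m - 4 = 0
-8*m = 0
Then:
No Solution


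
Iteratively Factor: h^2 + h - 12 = (h - 3)*(h + 4)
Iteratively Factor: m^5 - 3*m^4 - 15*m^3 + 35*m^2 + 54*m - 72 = (m - 1)*(m^4 - 2*m^3 - 17*m^2 + 18*m + 72) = (m - 1)*(m + 2)*(m^3 - 4*m^2 - 9*m + 36) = (m - 4)*(m - 1)*(m + 2)*(m^2 - 9) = (m - 4)*(m - 3)*(m - 1)*(m + 2)*(m + 3)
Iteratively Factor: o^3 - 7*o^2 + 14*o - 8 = (o - 2)*(o^2 - 5*o + 4) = (o - 2)*(o - 1)*(o - 4)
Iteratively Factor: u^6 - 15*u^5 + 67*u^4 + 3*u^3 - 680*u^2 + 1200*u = (u - 4)*(u^5 - 11*u^4 + 23*u^3 + 95*u^2 - 300*u) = (u - 4)^2*(u^4 - 7*u^3 - 5*u^2 + 75*u) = (u - 5)*(u - 4)^2*(u^3 - 2*u^2 - 15*u) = u*(u - 5)*(u - 4)^2*(u^2 - 2*u - 15) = u*(u - 5)*(u - 4)^2*(u + 3)*(u - 5)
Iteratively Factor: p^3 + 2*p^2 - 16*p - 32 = (p + 2)*(p^2 - 16) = (p + 2)*(p + 4)*(p - 4)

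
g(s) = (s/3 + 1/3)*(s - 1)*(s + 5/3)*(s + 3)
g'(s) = (s/3 + 1/3)*(s - 1)*(s + 5/3) + (s/3 + 1/3)*(s - 1)*(s + 3) + (s/3 + 1/3)*(s + 5/3)*(s + 3) + (s - 1)*(s + 5/3)*(s + 3)/3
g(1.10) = 0.79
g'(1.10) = 8.80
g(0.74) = -1.36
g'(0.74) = 3.51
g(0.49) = -1.91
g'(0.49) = 1.03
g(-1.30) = 0.14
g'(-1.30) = -0.06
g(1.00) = 0.00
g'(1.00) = 7.11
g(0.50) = -1.90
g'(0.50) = 1.11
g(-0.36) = -1.00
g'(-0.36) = -1.97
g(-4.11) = 14.37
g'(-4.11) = -26.25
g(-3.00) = 0.00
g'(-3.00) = -3.56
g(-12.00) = 4433.00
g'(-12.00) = -1665.56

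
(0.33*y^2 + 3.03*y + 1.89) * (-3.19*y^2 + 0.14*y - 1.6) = -1.0527*y^4 - 9.6195*y^3 - 6.1329*y^2 - 4.5834*y - 3.024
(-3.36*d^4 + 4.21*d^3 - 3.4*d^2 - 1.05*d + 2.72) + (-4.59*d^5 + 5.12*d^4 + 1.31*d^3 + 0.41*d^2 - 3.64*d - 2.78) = -4.59*d^5 + 1.76*d^4 + 5.52*d^3 - 2.99*d^2 - 4.69*d - 0.0599999999999996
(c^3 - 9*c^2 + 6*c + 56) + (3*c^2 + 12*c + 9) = c^3 - 6*c^2 + 18*c + 65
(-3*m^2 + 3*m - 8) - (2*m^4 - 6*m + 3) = -2*m^4 - 3*m^2 + 9*m - 11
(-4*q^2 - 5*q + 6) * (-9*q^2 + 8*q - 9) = 36*q^4 + 13*q^3 - 58*q^2 + 93*q - 54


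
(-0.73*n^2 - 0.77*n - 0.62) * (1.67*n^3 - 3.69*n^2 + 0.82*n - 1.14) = -1.2191*n^5 + 1.4078*n^4 + 1.2073*n^3 + 2.4886*n^2 + 0.3694*n + 0.7068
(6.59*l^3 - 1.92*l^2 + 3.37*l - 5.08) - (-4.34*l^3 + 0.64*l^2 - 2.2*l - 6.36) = 10.93*l^3 - 2.56*l^2 + 5.57*l + 1.28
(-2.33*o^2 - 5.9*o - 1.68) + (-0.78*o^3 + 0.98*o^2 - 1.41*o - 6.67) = -0.78*o^3 - 1.35*o^2 - 7.31*o - 8.35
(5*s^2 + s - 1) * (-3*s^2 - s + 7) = -15*s^4 - 8*s^3 + 37*s^2 + 8*s - 7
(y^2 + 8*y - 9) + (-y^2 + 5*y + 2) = 13*y - 7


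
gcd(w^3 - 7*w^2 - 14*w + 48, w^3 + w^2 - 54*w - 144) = w^2 - 5*w - 24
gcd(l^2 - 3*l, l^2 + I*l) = l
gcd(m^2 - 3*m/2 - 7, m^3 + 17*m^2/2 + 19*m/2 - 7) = m + 2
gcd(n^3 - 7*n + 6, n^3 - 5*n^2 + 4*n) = n - 1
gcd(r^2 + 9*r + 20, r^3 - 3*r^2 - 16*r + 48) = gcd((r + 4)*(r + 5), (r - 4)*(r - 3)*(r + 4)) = r + 4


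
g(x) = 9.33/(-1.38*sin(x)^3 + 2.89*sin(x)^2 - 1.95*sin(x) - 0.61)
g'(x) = 9.33*(4.14*sin(x)^2*cos(x) - 5.78*sin(x)*cos(x) + 1.95*cos(x))/(-1.38*sin(x)^3 + 2.89*sin(x)^2 - 1.95*sin(x) - 0.61)^2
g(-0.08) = -21.45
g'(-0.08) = 119.84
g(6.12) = -44.22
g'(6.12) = 619.97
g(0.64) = -8.99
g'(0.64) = -0.18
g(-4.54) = -8.92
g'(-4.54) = -0.40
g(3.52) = 16.24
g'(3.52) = -122.18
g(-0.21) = -142.63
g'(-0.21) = 7111.17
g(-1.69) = 1.69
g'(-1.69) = -0.43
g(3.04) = -11.97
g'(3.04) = -21.48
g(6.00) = 48.95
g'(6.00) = 958.86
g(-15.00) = 4.13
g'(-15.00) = -10.35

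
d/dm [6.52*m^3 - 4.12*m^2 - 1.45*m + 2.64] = 19.56*m^2 - 8.24*m - 1.45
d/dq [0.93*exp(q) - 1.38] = 0.93*exp(q)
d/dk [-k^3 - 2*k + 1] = -3*k^2 - 2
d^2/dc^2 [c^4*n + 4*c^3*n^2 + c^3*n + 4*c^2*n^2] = 2*n*(6*c^2 + 12*c*n + 3*c + 4*n)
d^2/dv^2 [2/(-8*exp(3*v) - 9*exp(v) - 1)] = 18*((8*exp(2*v) + 1)*(8*exp(3*v) + 9*exp(v) + 1) - 2*(8*exp(2*v) + 3)^2*exp(v))*exp(v)/(8*exp(3*v) + 9*exp(v) + 1)^3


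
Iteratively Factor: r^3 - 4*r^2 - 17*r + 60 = (r - 5)*(r^2 + r - 12) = (r - 5)*(r - 3)*(r + 4)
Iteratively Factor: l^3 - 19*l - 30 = (l + 3)*(l^2 - 3*l - 10) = (l - 5)*(l + 3)*(l + 2)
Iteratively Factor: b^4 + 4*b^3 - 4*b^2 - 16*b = (b - 2)*(b^3 + 6*b^2 + 8*b) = (b - 2)*(b + 2)*(b^2 + 4*b) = b*(b - 2)*(b + 2)*(b + 4)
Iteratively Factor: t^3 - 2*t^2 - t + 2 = (t - 1)*(t^2 - t - 2) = (t - 2)*(t - 1)*(t + 1)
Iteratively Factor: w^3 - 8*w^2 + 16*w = (w - 4)*(w^2 - 4*w) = w*(w - 4)*(w - 4)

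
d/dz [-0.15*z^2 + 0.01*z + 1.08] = 0.01 - 0.3*z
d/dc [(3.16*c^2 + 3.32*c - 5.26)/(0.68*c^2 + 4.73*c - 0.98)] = (12.6892*c^2 + 0.959999999999999*c + 21.6262)/(0.4624*c^4 + 6.4328*c^3 + 21.0401*c^2 - 9.2708*c + 0.9604)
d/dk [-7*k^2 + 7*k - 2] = 7 - 14*k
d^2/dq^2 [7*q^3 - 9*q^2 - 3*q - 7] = 42*q - 18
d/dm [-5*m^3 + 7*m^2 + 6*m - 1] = -15*m^2 + 14*m + 6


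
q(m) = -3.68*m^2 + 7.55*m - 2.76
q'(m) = 7.55 - 7.36*m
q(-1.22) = -17.45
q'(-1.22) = 16.53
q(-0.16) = -4.06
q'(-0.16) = 8.73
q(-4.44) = -108.83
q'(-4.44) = 40.23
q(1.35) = 0.73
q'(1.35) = -2.39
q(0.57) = 0.35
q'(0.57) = 3.35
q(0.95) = 1.09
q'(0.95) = 0.56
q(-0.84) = -11.70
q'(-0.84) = 13.73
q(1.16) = 1.05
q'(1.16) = -0.99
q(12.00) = -442.08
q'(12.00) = -80.77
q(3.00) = -13.23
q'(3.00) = -14.53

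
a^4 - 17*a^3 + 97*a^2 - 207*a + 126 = (a - 7)*(a - 6)*(a - 3)*(a - 1)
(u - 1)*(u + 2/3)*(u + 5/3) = u^3 + 4*u^2/3 - 11*u/9 - 10/9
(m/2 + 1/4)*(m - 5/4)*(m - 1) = m^3/2 - 7*m^2/8 + m/16 + 5/16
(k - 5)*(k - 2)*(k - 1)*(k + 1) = k^4 - 7*k^3 + 9*k^2 + 7*k - 10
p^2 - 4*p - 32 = (p - 8)*(p + 4)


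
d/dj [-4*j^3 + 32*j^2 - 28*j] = -12*j^2 + 64*j - 28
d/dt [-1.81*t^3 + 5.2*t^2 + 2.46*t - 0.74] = -5.43*t^2 + 10.4*t + 2.46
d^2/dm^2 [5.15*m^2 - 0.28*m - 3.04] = 10.3000000000000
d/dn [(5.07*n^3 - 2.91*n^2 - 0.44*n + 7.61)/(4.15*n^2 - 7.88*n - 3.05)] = (21.0405*n^4 - 79.9032*n^3 - 21.6337*n^2 - 45.412*n + 61.3088)/(17.2225*n^4 - 65.404*n^3 + 36.7794*n^2 + 48.068*n + 9.3025)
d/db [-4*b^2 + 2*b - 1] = 2 - 8*b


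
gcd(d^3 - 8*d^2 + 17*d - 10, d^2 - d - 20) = d - 5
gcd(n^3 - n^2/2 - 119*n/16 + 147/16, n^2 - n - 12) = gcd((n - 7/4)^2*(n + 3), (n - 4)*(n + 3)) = n + 3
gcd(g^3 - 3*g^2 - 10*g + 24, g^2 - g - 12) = g^2 - g - 12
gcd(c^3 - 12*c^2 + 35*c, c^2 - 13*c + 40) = c - 5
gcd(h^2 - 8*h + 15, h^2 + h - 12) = h - 3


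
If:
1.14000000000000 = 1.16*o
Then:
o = 0.98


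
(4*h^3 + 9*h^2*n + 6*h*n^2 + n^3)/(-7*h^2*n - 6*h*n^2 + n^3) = (-4*h^2 - 5*h*n - n^2)/(n*(7*h - n))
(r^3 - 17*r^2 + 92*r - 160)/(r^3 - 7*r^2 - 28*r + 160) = (r - 5)/(r + 5)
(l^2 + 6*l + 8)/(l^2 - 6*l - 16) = (l + 4)/(l - 8)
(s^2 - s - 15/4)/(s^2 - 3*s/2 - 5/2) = (s + 3/2)/(s + 1)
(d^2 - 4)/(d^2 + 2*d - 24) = (d^2 - 4)/(d^2 + 2*d - 24)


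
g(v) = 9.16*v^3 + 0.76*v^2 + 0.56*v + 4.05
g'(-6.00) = 980.72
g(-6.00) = -1950.51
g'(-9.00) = 2212.76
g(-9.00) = -6617.07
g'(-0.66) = 11.53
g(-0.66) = 1.38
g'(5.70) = 902.05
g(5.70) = 1728.30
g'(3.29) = 303.01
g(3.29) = 340.32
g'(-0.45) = 5.44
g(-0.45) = 3.12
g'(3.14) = 276.27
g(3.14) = 296.89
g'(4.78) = 635.70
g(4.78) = 1024.50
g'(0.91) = 24.70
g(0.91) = 12.09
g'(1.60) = 73.34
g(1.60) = 44.41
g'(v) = 27.48*v^2 + 1.52*v + 0.56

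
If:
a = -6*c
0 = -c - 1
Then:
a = 6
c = -1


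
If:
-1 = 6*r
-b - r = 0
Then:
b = 1/6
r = -1/6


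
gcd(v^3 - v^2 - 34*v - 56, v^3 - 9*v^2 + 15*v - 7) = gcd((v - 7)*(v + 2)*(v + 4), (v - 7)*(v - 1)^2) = v - 7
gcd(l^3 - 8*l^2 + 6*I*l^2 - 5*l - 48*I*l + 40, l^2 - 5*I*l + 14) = 1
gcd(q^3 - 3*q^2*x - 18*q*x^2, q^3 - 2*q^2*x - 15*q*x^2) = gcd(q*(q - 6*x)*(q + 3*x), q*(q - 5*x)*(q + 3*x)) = q^2 + 3*q*x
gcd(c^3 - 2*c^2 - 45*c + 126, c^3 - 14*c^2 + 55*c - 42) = c - 6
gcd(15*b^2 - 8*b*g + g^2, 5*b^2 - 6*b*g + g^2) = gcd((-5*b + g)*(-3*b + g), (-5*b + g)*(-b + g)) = 5*b - g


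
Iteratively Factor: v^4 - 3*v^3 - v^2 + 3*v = (v)*(v^3 - 3*v^2 - v + 3) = v*(v - 1)*(v^2 - 2*v - 3) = v*(v - 3)*(v - 1)*(v + 1)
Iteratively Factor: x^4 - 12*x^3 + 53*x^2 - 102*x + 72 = (x - 3)*(x^3 - 9*x^2 + 26*x - 24) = (x - 4)*(x - 3)*(x^2 - 5*x + 6) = (x - 4)*(x - 3)*(x - 2)*(x - 3)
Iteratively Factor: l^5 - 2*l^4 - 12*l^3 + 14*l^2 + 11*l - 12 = (l - 1)*(l^4 - l^3 - 13*l^2 + l + 12) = (l - 1)*(l + 1)*(l^3 - 2*l^2 - 11*l + 12) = (l - 1)*(l + 1)*(l + 3)*(l^2 - 5*l + 4) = (l - 4)*(l - 1)*(l + 1)*(l + 3)*(l - 1)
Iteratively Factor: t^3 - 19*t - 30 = (t + 2)*(t^2 - 2*t - 15) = (t + 2)*(t + 3)*(t - 5)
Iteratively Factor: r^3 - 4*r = (r - 2)*(r^2 + 2*r) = (r - 2)*(r + 2)*(r)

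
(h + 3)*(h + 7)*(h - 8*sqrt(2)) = h^3 - 8*sqrt(2)*h^2 + 10*h^2 - 80*sqrt(2)*h + 21*h - 168*sqrt(2)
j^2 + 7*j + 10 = (j + 2)*(j + 5)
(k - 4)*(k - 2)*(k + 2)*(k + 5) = k^4 + k^3 - 24*k^2 - 4*k + 80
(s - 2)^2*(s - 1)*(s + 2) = s^4 - 3*s^3 - 2*s^2 + 12*s - 8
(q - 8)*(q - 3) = q^2 - 11*q + 24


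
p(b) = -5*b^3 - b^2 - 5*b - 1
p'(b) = -15*b^2 - 2*b - 5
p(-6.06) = 1105.30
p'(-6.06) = -543.73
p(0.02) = -1.10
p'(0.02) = -5.05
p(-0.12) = -0.41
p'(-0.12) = -4.98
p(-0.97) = 7.47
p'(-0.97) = -17.17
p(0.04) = -1.20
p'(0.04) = -5.10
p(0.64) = -5.92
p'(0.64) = -12.42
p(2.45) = -92.78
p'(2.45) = -99.94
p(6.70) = -1583.20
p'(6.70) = -691.75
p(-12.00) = 8555.00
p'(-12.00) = -2141.00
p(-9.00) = 3608.00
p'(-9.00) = -1202.00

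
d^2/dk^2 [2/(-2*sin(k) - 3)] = 4*(2*sin(k)^2 - 3*sin(k) - 4)/(2*sin(k) + 3)^3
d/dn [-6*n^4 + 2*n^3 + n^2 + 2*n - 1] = -24*n^3 + 6*n^2 + 2*n + 2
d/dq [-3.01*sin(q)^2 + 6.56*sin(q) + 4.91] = (6.56 - 6.02*sin(q))*cos(q)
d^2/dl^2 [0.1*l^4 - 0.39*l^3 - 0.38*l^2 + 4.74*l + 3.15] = 1.2*l^2 - 2.34*l - 0.76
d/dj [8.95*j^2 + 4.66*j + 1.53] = 17.9*j + 4.66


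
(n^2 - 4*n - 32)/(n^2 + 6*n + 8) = (n - 8)/(n + 2)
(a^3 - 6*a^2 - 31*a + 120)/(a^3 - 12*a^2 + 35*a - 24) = (a + 5)/(a - 1)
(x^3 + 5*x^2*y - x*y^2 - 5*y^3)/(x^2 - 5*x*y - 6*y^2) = (x^2 + 4*x*y - 5*y^2)/(x - 6*y)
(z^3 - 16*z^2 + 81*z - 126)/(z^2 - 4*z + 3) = (z^2 - 13*z + 42)/(z - 1)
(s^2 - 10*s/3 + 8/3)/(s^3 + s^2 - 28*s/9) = 3*(s - 2)/(s*(3*s + 7))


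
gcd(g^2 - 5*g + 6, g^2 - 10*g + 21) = g - 3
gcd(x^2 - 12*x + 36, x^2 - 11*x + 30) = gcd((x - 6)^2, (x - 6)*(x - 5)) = x - 6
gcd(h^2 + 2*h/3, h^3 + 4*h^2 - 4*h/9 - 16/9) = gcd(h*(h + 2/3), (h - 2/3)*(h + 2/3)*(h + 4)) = h + 2/3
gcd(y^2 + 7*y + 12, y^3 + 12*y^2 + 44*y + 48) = y + 4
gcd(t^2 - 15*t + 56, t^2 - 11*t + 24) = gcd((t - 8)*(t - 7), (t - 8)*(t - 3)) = t - 8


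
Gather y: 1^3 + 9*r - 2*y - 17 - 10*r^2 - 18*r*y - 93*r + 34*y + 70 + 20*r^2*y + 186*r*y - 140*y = -10*r^2 - 84*r + y*(20*r^2 + 168*r - 108) + 54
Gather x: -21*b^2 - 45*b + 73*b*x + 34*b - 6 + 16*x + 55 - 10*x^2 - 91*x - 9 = -21*b^2 - 11*b - 10*x^2 + x*(73*b - 75) + 40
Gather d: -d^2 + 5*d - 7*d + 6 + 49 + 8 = -d^2 - 2*d + 63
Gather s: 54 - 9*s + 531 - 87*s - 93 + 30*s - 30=462 - 66*s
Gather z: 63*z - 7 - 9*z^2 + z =-9*z^2 + 64*z - 7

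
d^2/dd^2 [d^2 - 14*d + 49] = 2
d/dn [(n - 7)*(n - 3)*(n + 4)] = 3*n^2 - 12*n - 19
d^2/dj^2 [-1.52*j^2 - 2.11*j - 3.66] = -3.04000000000000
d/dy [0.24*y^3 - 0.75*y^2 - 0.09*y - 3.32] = 0.72*y^2 - 1.5*y - 0.09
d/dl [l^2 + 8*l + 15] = 2*l + 8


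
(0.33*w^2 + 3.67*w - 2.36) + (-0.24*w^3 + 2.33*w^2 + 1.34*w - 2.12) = -0.24*w^3 + 2.66*w^2 + 5.01*w - 4.48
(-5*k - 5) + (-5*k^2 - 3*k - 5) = -5*k^2 - 8*k - 10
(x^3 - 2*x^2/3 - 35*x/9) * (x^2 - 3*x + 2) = x^5 - 11*x^4/3 + x^3/9 + 31*x^2/3 - 70*x/9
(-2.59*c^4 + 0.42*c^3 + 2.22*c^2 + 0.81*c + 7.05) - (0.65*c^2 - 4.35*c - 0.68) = -2.59*c^4 + 0.42*c^3 + 1.57*c^2 + 5.16*c + 7.73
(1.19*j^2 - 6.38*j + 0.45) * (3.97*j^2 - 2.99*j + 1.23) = 4.7243*j^4 - 28.8867*j^3 + 22.3264*j^2 - 9.1929*j + 0.5535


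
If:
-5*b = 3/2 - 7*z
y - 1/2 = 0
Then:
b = 7*z/5 - 3/10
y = 1/2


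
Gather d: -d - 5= -d - 5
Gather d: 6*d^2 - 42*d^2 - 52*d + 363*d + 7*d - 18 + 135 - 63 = -36*d^2 + 318*d + 54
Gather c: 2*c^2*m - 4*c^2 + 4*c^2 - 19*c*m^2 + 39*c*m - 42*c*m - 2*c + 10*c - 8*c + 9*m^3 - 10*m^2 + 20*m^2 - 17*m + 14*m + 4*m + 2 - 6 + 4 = 2*c^2*m + c*(-19*m^2 - 3*m) + 9*m^3 + 10*m^2 + m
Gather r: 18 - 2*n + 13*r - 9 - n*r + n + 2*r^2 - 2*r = -n + 2*r^2 + r*(11 - n) + 9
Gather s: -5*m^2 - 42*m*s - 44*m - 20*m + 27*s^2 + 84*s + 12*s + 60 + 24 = -5*m^2 - 64*m + 27*s^2 + s*(96 - 42*m) + 84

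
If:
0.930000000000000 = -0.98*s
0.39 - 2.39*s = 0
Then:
No Solution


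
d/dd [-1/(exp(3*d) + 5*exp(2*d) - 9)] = (3*exp(d) + 10)*exp(2*d)/(exp(3*d) + 5*exp(2*d) - 9)^2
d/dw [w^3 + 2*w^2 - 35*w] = 3*w^2 + 4*w - 35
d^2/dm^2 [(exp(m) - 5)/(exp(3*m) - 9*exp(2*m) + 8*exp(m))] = 4*(exp(5*m) - 18*exp(4*m) + 136*exp(3*m) - 407*exp(2*m) + 270*exp(m) - 80)*exp(-m)/(exp(6*m) - 27*exp(5*m) + 267*exp(4*m) - 1161*exp(3*m) + 2136*exp(2*m) - 1728*exp(m) + 512)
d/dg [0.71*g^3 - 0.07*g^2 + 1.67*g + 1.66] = 2.13*g^2 - 0.14*g + 1.67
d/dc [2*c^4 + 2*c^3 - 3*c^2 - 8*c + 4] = 8*c^3 + 6*c^2 - 6*c - 8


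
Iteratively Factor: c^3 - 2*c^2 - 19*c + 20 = (c - 1)*(c^2 - c - 20) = (c - 5)*(c - 1)*(c + 4)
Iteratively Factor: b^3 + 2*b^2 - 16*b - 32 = (b - 4)*(b^2 + 6*b + 8) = (b - 4)*(b + 4)*(b + 2)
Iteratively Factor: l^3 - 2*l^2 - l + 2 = (l - 1)*(l^2 - l - 2) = (l - 2)*(l - 1)*(l + 1)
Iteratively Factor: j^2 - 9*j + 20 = (j - 4)*(j - 5)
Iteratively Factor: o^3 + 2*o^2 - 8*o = (o - 2)*(o^2 + 4*o) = (o - 2)*(o + 4)*(o)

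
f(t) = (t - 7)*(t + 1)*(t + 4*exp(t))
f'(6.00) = -1584.72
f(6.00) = -11338.01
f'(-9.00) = 344.05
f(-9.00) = -1151.94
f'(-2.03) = 29.32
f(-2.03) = -13.99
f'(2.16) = -607.67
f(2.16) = -563.52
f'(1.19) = -231.93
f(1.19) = -182.44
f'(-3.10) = 60.65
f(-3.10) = -61.93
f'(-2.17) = 33.34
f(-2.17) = -18.38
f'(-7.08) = 228.56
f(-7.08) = -605.81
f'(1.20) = -234.35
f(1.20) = -184.77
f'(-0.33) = -35.99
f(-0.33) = -12.50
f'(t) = (t - 7)*(t + 1)*(4*exp(t) + 1) + (t - 7)*(t + 4*exp(t)) + (t + 1)*(t + 4*exp(t)) = 4*t^2*exp(t) + 3*t^2 - 16*t*exp(t) - 12*t - 52*exp(t) - 7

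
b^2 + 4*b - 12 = (b - 2)*(b + 6)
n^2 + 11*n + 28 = (n + 4)*(n + 7)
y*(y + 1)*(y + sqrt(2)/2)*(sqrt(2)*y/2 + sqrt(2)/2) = sqrt(2)*y^4/2 + y^3/2 + sqrt(2)*y^3 + sqrt(2)*y^2/2 + y^2 + y/2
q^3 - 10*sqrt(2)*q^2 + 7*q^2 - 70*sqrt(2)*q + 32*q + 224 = (q + 7)*(q - 8*sqrt(2))*(q - 2*sqrt(2))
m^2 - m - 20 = (m - 5)*(m + 4)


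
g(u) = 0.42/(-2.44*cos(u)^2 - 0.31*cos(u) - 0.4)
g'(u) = 0.42*(-4.88*sin(u)*cos(u) - 0.31*sin(u))/(-2.44*cos(u)^2 - 0.31*cos(u) - 0.4)^2 = -(2.0496*cos(u) + 0.1302)*sin(u)/(2.44*cos(u)^2 + 0.31*cos(u) + 0.4)^2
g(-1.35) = -0.72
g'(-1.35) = 1.65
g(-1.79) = -0.94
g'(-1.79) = -1.53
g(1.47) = -0.92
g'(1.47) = -1.61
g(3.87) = -0.27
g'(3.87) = -0.40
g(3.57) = -0.20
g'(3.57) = -0.16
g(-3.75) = -0.23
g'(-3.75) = 0.28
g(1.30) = -0.64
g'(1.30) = -1.51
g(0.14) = -0.14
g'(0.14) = -0.03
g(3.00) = -0.17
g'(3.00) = 0.04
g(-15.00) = -0.27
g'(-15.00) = -0.38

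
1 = 1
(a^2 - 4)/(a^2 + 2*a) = (a - 2)/a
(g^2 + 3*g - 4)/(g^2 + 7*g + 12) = (g - 1)/(g + 3)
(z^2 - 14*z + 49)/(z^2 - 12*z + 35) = (z - 7)/(z - 5)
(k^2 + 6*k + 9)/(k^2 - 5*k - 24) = (k + 3)/(k - 8)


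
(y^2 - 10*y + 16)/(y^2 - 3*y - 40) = (y - 2)/(y + 5)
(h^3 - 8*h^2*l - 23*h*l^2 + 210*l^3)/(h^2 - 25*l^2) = (h^2 - 13*h*l + 42*l^2)/(h - 5*l)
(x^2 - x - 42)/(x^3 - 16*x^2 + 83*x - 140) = (x + 6)/(x^2 - 9*x + 20)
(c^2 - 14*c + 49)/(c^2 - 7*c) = (c - 7)/c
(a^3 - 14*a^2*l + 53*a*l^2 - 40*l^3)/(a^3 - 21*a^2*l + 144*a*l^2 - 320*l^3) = (a - l)/(a - 8*l)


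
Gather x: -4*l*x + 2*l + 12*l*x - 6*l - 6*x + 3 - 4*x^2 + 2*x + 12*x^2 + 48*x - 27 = -4*l + 8*x^2 + x*(8*l + 44) - 24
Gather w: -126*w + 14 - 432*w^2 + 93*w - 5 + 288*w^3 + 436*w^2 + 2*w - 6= 288*w^3 + 4*w^2 - 31*w + 3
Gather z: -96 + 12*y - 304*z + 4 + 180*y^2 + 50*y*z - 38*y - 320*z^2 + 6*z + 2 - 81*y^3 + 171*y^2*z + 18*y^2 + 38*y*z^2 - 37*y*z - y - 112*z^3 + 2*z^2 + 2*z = -81*y^3 + 198*y^2 - 27*y - 112*z^3 + z^2*(38*y - 318) + z*(171*y^2 + 13*y - 296) - 90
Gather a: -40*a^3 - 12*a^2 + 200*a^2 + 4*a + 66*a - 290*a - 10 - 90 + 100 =-40*a^3 + 188*a^2 - 220*a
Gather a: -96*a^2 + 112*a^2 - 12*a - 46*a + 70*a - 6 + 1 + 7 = 16*a^2 + 12*a + 2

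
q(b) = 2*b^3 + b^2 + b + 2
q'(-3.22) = 56.77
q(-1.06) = -0.32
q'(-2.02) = 21.44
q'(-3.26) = 58.25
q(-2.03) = -12.64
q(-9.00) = -1384.00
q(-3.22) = -57.62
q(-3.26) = -59.92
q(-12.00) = -3322.00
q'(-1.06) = 5.62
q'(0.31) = 2.20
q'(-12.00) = 841.00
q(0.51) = 3.04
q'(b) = 6*b^2 + 2*b + 1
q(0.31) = 2.47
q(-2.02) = -12.42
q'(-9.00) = 469.00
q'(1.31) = 13.92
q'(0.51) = 3.58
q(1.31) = 9.52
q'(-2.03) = 21.67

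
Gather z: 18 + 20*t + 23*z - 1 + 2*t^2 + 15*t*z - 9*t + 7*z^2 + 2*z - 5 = 2*t^2 + 11*t + 7*z^2 + z*(15*t + 25) + 12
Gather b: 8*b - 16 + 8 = 8*b - 8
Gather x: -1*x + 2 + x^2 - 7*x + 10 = x^2 - 8*x + 12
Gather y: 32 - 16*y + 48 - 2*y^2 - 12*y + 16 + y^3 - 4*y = y^3 - 2*y^2 - 32*y + 96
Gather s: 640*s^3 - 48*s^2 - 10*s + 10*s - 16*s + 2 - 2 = 640*s^3 - 48*s^2 - 16*s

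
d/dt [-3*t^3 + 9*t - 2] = 9 - 9*t^2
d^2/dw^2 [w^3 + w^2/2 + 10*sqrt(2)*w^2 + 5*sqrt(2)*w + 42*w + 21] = 6*w + 1 + 20*sqrt(2)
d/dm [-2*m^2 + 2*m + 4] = 2 - 4*m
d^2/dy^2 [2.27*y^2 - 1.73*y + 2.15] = 4.54000000000000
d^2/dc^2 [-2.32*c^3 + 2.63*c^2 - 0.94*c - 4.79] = 5.26 - 13.92*c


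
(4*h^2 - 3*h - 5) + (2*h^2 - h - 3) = 6*h^2 - 4*h - 8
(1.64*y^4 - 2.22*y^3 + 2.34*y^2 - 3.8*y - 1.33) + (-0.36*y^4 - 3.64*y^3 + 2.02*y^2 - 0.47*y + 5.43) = 1.28*y^4 - 5.86*y^3 + 4.36*y^2 - 4.27*y + 4.1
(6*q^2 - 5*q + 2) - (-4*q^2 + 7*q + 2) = 10*q^2 - 12*q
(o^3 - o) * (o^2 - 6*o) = o^5 - 6*o^4 - o^3 + 6*o^2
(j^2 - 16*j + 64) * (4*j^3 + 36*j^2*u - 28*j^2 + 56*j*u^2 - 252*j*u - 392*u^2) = 4*j^5 + 36*j^4*u - 92*j^4 + 56*j^3*u^2 - 828*j^3*u + 704*j^3 - 1288*j^2*u^2 + 6336*j^2*u - 1792*j^2 + 9856*j*u^2 - 16128*j*u - 25088*u^2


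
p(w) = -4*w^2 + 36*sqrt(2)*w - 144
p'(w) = -8*w + 36*sqrt(2)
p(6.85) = 17.06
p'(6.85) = -3.89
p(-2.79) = -317.18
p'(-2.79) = 73.23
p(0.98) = -97.95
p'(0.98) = 43.07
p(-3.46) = -368.04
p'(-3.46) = 78.59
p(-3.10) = -340.27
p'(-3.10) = 75.71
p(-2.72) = -312.07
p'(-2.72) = 72.67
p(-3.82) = -396.85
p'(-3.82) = 81.47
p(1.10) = -92.84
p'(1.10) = 42.11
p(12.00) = -109.06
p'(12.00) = -45.09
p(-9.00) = -926.21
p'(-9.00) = 122.91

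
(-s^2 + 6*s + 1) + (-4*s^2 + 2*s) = -5*s^2 + 8*s + 1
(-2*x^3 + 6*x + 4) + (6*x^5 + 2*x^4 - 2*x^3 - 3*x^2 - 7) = 6*x^5 + 2*x^4 - 4*x^3 - 3*x^2 + 6*x - 3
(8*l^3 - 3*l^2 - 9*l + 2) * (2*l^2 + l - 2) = 16*l^5 + 2*l^4 - 37*l^3 + l^2 + 20*l - 4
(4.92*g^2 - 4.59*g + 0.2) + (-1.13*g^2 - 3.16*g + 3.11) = 3.79*g^2 - 7.75*g + 3.31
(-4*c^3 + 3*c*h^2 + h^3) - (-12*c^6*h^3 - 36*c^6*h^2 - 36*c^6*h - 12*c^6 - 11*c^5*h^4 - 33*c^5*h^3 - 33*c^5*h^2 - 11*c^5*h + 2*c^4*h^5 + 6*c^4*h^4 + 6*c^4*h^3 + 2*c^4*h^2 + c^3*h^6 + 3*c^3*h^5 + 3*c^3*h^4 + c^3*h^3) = 12*c^6*h^3 + 36*c^6*h^2 + 36*c^6*h + 12*c^6 + 11*c^5*h^4 + 33*c^5*h^3 + 33*c^5*h^2 + 11*c^5*h - 2*c^4*h^5 - 6*c^4*h^4 - 6*c^4*h^3 - 2*c^4*h^2 - c^3*h^6 - 3*c^3*h^5 - 3*c^3*h^4 - c^3*h^3 - 4*c^3 + 3*c*h^2 + h^3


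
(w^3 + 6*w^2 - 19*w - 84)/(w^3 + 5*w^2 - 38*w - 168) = (w^2 - w - 12)/(w^2 - 2*w - 24)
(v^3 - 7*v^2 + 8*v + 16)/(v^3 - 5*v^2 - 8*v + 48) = (v + 1)/(v + 3)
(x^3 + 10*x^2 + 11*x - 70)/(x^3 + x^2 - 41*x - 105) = (x^2 + 5*x - 14)/(x^2 - 4*x - 21)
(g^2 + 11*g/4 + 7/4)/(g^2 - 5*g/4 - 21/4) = (g + 1)/(g - 3)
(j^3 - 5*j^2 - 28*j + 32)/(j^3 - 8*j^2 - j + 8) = (j + 4)/(j + 1)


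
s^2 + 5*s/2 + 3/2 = (s + 1)*(s + 3/2)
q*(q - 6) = q^2 - 6*q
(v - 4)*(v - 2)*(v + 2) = v^3 - 4*v^2 - 4*v + 16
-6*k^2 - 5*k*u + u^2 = (-6*k + u)*(k + u)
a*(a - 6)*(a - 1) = a^3 - 7*a^2 + 6*a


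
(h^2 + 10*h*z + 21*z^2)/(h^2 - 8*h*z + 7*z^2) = (h^2 + 10*h*z + 21*z^2)/(h^2 - 8*h*z + 7*z^2)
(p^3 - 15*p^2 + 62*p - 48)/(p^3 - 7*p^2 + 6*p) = (p - 8)/p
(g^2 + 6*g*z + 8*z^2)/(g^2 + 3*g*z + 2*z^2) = (g + 4*z)/(g + z)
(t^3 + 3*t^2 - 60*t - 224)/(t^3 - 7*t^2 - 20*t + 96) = (t + 7)/(t - 3)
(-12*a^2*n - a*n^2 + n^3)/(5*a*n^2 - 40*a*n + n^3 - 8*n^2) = (-12*a^2 - a*n + n^2)/(5*a*n - 40*a + n^2 - 8*n)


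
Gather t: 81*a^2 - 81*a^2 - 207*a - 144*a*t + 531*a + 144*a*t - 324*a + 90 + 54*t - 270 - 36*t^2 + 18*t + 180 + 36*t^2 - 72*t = 0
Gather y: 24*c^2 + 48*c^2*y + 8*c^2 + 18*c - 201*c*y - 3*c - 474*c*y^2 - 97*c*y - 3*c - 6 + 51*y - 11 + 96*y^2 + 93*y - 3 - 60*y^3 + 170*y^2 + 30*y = 32*c^2 + 12*c - 60*y^3 + y^2*(266 - 474*c) + y*(48*c^2 - 298*c + 174) - 20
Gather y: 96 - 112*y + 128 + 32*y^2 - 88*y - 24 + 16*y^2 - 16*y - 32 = 48*y^2 - 216*y + 168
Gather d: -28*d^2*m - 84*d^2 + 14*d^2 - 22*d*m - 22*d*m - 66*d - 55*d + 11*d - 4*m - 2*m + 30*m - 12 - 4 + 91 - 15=d^2*(-28*m - 70) + d*(-44*m - 110) + 24*m + 60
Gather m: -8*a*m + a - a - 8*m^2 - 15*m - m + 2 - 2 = -8*m^2 + m*(-8*a - 16)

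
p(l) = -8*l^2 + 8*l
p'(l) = 8 - 16*l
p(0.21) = 1.33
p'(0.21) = 4.64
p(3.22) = -57.19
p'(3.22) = -43.52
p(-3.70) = -139.12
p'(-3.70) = 67.20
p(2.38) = -26.28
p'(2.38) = -30.08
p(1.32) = -3.38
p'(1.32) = -13.12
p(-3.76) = -143.18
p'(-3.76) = 68.16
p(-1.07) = -17.72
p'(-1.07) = 25.12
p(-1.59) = -32.94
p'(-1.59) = 33.44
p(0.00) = 0.00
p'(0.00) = 8.00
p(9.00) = -576.00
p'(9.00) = -136.00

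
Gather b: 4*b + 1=4*b + 1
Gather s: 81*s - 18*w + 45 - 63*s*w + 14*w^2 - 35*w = s*(81 - 63*w) + 14*w^2 - 53*w + 45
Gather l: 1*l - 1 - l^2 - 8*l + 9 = -l^2 - 7*l + 8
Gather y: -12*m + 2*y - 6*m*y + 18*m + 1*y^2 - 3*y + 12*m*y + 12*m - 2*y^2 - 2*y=18*m - y^2 + y*(6*m - 3)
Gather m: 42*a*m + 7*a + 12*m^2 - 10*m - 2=7*a + 12*m^2 + m*(42*a - 10) - 2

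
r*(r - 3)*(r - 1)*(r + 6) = r^4 + 2*r^3 - 21*r^2 + 18*r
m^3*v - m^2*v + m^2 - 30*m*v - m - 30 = (m - 6)*(m + 5)*(m*v + 1)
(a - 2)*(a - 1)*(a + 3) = a^3 - 7*a + 6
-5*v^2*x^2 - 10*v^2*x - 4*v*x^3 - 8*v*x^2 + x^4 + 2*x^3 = x*(-5*v + x)*(v + x)*(x + 2)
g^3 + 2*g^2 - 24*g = g*(g - 4)*(g + 6)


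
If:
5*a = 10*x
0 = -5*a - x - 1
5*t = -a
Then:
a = -2/11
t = 2/55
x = -1/11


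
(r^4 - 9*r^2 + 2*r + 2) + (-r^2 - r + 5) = r^4 - 10*r^2 + r + 7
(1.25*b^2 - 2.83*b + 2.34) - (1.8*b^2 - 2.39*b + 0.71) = -0.55*b^2 - 0.44*b + 1.63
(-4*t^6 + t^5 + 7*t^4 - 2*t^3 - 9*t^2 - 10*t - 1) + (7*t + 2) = -4*t^6 + t^5 + 7*t^4 - 2*t^3 - 9*t^2 - 3*t + 1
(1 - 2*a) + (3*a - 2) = a - 1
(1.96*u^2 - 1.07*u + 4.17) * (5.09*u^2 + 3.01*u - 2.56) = 9.9764*u^4 + 0.4533*u^3 + 12.987*u^2 + 15.2909*u - 10.6752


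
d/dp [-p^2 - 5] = -2*p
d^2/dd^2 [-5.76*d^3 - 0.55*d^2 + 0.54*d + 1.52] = -34.56*d - 1.1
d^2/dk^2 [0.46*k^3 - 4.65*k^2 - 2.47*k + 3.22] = 2.76*k - 9.3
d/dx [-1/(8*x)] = 1/(8*x^2)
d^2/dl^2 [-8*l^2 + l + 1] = -16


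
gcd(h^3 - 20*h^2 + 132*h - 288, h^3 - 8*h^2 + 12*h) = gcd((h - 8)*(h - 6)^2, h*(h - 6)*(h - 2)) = h - 6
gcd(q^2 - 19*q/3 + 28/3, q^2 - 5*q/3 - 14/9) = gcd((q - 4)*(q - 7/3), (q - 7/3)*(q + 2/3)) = q - 7/3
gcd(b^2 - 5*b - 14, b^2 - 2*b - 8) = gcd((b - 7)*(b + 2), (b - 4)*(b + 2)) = b + 2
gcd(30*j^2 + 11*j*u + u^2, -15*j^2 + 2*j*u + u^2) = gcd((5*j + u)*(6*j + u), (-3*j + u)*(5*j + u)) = 5*j + u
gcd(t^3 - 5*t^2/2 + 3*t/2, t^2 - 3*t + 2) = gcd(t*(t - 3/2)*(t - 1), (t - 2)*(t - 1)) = t - 1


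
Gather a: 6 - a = 6 - a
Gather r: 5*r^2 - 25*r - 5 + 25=5*r^2 - 25*r + 20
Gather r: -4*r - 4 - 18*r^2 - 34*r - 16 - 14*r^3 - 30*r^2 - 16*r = -14*r^3 - 48*r^2 - 54*r - 20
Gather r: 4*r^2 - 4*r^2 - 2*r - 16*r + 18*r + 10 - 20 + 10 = 0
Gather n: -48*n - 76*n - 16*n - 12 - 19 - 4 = -140*n - 35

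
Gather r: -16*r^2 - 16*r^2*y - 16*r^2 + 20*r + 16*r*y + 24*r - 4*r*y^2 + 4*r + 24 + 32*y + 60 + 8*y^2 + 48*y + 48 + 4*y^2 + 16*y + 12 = r^2*(-16*y - 32) + r*(-4*y^2 + 16*y + 48) + 12*y^2 + 96*y + 144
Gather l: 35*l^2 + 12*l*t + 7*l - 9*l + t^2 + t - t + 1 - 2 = 35*l^2 + l*(12*t - 2) + t^2 - 1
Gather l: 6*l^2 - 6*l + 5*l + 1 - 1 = 6*l^2 - l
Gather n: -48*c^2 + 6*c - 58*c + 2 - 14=-48*c^2 - 52*c - 12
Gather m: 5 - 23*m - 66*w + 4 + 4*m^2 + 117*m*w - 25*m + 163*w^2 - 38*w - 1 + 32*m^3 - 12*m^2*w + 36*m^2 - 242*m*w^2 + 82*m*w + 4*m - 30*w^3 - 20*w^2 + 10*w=32*m^3 + m^2*(40 - 12*w) + m*(-242*w^2 + 199*w - 44) - 30*w^3 + 143*w^2 - 94*w + 8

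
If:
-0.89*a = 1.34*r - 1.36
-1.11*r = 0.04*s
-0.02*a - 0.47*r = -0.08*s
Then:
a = 1.55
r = -0.01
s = 0.32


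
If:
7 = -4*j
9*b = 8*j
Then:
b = -14/9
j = -7/4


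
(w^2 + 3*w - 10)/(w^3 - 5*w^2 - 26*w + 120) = (w - 2)/(w^2 - 10*w + 24)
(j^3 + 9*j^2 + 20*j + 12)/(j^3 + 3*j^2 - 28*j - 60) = (j + 1)/(j - 5)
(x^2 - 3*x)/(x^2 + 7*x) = (x - 3)/(x + 7)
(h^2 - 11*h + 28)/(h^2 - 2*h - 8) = (h - 7)/(h + 2)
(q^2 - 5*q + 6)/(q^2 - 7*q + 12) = (q - 2)/(q - 4)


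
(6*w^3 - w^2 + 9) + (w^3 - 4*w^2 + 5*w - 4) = 7*w^3 - 5*w^2 + 5*w + 5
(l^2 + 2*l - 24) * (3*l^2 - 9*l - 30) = 3*l^4 - 3*l^3 - 120*l^2 + 156*l + 720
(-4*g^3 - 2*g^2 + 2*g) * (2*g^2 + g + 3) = -8*g^5 - 8*g^4 - 10*g^3 - 4*g^2 + 6*g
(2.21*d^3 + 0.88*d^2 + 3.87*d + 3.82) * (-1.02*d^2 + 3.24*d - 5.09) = -2.2542*d^5 + 6.2628*d^4 - 12.3451*d^3 + 4.1632*d^2 - 7.3215*d - 19.4438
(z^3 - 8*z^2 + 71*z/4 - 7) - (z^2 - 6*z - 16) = z^3 - 9*z^2 + 95*z/4 + 9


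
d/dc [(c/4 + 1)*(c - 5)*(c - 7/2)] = 3*c^2/4 - 9*c/4 - 33/8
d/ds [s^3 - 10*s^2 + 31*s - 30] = 3*s^2 - 20*s + 31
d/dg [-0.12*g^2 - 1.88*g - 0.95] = -0.24*g - 1.88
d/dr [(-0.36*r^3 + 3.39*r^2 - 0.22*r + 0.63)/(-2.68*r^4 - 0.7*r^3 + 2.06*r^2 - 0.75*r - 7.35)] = (-0.964799999999999*r^6 + 18.1704*r^5 - 0.137400000000001*r^4 + 6.9856*r^3 + 7.1717*r^2 - 52.4286*r + 2.0895)/(7.1824*r^8 + 3.752*r^7 - 10.5516*r^6 + 1.136*r^5 + 44.6896*r^4 + 7.2*r^3 - 29.7195*r^2 + 11.025*r + 54.0225)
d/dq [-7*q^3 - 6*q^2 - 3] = 3*q*(-7*q - 4)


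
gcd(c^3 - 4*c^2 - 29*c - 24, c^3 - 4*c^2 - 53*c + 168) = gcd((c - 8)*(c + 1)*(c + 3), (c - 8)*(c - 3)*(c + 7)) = c - 8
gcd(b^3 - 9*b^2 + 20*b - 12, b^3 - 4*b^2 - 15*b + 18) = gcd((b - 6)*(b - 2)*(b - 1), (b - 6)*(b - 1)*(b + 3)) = b^2 - 7*b + 6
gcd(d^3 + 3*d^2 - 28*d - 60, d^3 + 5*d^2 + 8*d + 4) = d + 2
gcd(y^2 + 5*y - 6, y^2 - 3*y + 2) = y - 1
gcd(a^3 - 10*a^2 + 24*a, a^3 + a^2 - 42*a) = a^2 - 6*a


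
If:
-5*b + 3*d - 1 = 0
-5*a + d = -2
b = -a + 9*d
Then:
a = 83/205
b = -38/205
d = 1/41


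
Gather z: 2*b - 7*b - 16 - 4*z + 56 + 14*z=-5*b + 10*z + 40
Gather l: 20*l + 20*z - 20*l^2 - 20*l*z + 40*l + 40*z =-20*l^2 + l*(60 - 20*z) + 60*z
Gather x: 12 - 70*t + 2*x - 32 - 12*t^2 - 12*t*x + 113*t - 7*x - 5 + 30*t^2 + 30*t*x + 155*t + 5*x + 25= 18*t^2 + 18*t*x + 198*t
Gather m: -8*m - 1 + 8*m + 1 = 0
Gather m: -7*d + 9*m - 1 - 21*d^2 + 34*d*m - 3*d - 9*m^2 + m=-21*d^2 - 10*d - 9*m^2 + m*(34*d + 10) - 1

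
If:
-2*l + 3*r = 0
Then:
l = 3*r/2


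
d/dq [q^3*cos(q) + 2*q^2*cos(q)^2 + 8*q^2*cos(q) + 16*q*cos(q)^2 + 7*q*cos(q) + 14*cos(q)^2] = -q^3*sin(q) - 8*q^2*sin(q) - 2*q^2*sin(2*q) + 3*q^2*cos(q) - 7*q*sin(q) - 16*q*sin(2*q) + 4*q*cos(q)^2 + 16*q*cos(q) - 14*sin(2*q) + 16*cos(q)^2 + 7*cos(q)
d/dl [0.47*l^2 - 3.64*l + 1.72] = 0.94*l - 3.64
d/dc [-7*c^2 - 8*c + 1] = -14*c - 8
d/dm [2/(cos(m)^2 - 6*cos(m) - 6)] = 4*(cos(m) - 3)*sin(m)/(sin(m)^2 + 6*cos(m) + 5)^2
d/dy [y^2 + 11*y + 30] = 2*y + 11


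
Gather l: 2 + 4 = 6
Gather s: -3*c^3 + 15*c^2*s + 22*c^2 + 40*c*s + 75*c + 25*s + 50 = -3*c^3 + 22*c^2 + 75*c + s*(15*c^2 + 40*c + 25) + 50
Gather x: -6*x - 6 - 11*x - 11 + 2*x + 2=-15*x - 15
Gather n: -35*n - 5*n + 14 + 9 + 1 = 24 - 40*n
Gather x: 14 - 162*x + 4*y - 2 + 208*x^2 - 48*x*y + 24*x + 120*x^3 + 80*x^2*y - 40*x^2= 120*x^3 + x^2*(80*y + 168) + x*(-48*y - 138) + 4*y + 12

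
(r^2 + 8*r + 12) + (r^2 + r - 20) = 2*r^2 + 9*r - 8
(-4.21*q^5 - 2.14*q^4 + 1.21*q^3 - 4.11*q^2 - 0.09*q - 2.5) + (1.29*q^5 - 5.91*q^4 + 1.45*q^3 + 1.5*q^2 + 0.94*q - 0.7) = -2.92*q^5 - 8.05*q^4 + 2.66*q^3 - 2.61*q^2 + 0.85*q - 3.2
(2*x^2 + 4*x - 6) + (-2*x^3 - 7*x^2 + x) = -2*x^3 - 5*x^2 + 5*x - 6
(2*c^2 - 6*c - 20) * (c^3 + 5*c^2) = 2*c^5 + 4*c^4 - 50*c^3 - 100*c^2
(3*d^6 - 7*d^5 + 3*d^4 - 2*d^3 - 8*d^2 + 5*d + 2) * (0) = 0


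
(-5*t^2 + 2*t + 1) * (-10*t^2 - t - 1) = 50*t^4 - 15*t^3 - 7*t^2 - 3*t - 1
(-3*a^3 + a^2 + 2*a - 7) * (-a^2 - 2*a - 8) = 3*a^5 + 5*a^4 + 20*a^3 - 5*a^2 - 2*a + 56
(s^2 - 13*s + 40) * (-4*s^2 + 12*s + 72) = -4*s^4 + 64*s^3 - 244*s^2 - 456*s + 2880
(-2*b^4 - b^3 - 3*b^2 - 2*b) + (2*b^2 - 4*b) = -2*b^4 - b^3 - b^2 - 6*b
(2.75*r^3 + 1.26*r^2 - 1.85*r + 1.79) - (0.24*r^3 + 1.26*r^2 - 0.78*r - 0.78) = 2.51*r^3 - 1.07*r + 2.57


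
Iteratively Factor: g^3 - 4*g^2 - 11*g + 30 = (g + 3)*(g^2 - 7*g + 10) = (g - 5)*(g + 3)*(g - 2)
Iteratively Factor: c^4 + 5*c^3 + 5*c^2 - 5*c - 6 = (c + 3)*(c^3 + 2*c^2 - c - 2) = (c - 1)*(c + 3)*(c^2 + 3*c + 2) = (c - 1)*(c + 2)*(c + 3)*(c + 1)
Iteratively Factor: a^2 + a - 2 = (a + 2)*(a - 1)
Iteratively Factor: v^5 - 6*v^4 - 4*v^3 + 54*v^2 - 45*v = (v - 3)*(v^4 - 3*v^3 - 13*v^2 + 15*v) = (v - 3)*(v - 1)*(v^3 - 2*v^2 - 15*v) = (v - 3)*(v - 1)*(v + 3)*(v^2 - 5*v) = (v - 5)*(v - 3)*(v - 1)*(v + 3)*(v)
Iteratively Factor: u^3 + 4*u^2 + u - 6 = (u + 3)*(u^2 + u - 2) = (u - 1)*(u + 3)*(u + 2)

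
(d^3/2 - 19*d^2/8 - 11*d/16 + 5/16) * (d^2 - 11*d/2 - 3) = d^5/2 - 41*d^4/8 + 87*d^3/8 + 359*d^2/32 + 11*d/32 - 15/16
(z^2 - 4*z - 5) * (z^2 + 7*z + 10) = z^4 + 3*z^3 - 23*z^2 - 75*z - 50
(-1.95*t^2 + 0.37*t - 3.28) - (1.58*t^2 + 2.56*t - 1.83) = -3.53*t^2 - 2.19*t - 1.45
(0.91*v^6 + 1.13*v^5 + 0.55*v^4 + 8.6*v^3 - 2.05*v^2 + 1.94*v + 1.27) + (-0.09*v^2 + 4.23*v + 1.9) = 0.91*v^6 + 1.13*v^5 + 0.55*v^4 + 8.6*v^3 - 2.14*v^2 + 6.17*v + 3.17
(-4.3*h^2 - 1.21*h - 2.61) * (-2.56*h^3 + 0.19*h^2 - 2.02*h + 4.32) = 11.008*h^5 + 2.2806*h^4 + 15.1377*h^3 - 16.6277*h^2 + 0.0449999999999999*h - 11.2752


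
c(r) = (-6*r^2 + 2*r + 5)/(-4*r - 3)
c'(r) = (2 - 12*r)/(-4*r - 3) + 4*(-6*r^2 + 2*r + 5)/(-4*r - 3)^2 = 2*(12*r^2 + 18*r + 7)/(16*r^2 + 24*r + 9)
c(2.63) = 2.31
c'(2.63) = 1.50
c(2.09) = 1.50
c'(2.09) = 1.50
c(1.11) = 0.02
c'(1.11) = 1.51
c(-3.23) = -6.46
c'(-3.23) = 1.51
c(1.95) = 1.29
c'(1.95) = 1.50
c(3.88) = 4.19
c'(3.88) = 1.50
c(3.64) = 3.83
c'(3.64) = 1.50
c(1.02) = -0.11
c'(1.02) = 1.51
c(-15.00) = -24.12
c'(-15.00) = 1.50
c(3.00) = 2.87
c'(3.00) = 1.50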